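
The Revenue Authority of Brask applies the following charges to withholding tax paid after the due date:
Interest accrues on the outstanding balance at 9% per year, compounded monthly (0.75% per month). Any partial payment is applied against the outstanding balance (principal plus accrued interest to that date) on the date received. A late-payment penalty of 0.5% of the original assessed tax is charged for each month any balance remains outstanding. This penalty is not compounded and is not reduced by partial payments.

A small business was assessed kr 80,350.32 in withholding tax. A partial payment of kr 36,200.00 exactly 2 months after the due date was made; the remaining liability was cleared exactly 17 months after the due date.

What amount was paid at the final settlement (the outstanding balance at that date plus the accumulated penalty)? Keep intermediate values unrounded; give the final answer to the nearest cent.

kr 57,569.70

Balance at month 2: kr 80,350.3200 × (1 + 0.0075)^2 = kr 81,560.0945…
After kr 36,200.00 payment: kr 81,560.0945… − kr 36,200.00 = kr 45,360.0945…
Balance at month 17: kr 45,360.0945… × (1 + 0.0075)^15 = kr 50,739.9194…
Penalty: 17 × 0.5% × kr 80,350.32 = kr 6,829.78…
Final settlement = outstanding balance + penalty = kr 50,739.9194… + kr 6,829.78… = kr 57,569.70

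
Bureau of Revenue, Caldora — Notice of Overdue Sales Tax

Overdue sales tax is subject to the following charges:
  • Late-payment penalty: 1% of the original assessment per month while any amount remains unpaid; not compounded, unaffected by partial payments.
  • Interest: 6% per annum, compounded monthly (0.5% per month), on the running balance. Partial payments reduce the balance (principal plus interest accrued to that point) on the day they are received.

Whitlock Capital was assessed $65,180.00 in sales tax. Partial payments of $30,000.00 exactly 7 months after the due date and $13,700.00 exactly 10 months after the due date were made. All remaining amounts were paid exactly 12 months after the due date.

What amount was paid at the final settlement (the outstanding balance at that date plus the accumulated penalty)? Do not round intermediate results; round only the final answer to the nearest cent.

$32,426.88

Balance at month 7: $65,180.0000 × (1 + 0.005)^7 = $67,495.8061…
After $30,000.00 payment: $67,495.8061… − $30,000.00 = $37,495.8061…
Balance at month 10: $37,495.8061… × (1 + 0.005)^3 = $38,061.0601…
After $13,700.00 payment: $38,061.0601… − $13,700.00 = $24,361.0601…
Balance at month 12: $24,361.0601… × (1 + 0.005)^2 = $24,605.2797…
Penalty: 12 × 1% × $65,180.00 = $7,821.60
Final settlement = outstanding balance + penalty = $24,605.2797… + $7,821.60 = $32,426.88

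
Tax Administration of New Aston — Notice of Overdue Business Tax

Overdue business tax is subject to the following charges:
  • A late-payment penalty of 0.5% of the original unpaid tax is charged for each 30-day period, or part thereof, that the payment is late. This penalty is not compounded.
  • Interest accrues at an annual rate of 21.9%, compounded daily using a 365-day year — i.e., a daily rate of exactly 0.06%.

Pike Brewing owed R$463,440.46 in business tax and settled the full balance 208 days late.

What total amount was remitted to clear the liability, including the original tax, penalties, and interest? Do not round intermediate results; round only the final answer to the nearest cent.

Penalty periods: ⌈208/30⌉ = 7; penalty = 7 × 0.5% × R$463,440.46 = R$16,220.42…
Interest: R$463,440.46 × ((1 + 0.0006)^208 − 1) = R$463,440.46 × 0.13287945… = R$61,581.7121…
Total = R$463,440.46 + R$16,220.4161 + R$61,581.7121… = R$541,242.59

R$541,242.59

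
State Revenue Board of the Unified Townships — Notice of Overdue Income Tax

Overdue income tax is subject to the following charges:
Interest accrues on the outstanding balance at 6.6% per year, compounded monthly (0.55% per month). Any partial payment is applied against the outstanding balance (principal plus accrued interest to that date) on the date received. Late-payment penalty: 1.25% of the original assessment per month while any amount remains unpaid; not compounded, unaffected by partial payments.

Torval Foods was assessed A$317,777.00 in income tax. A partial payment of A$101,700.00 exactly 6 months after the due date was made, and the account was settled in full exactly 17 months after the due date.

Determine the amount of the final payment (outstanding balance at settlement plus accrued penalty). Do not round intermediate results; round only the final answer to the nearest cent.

Balance at month 6: A$317,777.0000 × (1 + 0.0055)^6 = A$328,408.8941…
After A$101,700.00 payment: A$328,408.8941… − A$101,700.00 = A$226,708.8941…
Balance at month 17: A$226,708.8941… × (1 + 0.0055)^11 = A$240,808.2617…
Penalty: 17 × 1.25% × A$317,777.00 = A$67,527.61…
Final settlement = outstanding balance + penalty = A$240,808.2617… + A$67,527.61… = A$308,335.87

A$308,335.87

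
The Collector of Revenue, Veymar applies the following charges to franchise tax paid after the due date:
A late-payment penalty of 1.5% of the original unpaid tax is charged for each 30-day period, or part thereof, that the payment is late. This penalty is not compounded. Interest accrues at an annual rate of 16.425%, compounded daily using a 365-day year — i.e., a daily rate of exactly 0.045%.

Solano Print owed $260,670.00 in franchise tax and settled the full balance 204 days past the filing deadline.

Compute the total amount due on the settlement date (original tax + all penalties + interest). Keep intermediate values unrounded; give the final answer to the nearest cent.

Penalty periods: ⌈204/30⌉ = 7; penalty = 7 × 1.5% × $260,670.00 = $27,370.35
Interest: $260,670.00 × ((1 + 0.00045)^204 − 1) = $260,670.00 × 0.09612294… = $25,056.3660…
Total = $260,670.00 + $27,370.3500 + $25,056.3660… = $313,096.72

$313,096.72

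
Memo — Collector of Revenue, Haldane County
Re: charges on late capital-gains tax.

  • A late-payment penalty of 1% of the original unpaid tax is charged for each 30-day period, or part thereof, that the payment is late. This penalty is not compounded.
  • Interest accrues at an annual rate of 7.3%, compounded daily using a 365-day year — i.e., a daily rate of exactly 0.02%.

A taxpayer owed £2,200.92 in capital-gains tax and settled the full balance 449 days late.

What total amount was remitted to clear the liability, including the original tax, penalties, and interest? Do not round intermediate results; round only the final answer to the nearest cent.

Penalty periods: ⌈449/30⌉ = 15; penalty = 15 × 1% × £2,200.92 = £330.14…
Interest: £2,200.92 × ((1 + 0.0002)^449 − 1) = £2,200.92 × 0.09394565… = £206.7669…
Total = £2,200.92 + £330.1380 + £206.7669… = £2,737.82

£2,737.82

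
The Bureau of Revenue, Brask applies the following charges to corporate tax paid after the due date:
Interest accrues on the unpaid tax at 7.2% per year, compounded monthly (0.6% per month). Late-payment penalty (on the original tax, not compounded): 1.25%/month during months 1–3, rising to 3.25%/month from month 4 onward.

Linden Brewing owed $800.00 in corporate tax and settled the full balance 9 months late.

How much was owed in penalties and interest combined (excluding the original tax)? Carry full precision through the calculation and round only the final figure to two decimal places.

$230.25

Penalty, months 1–3: 3 × 1.25% × $800.00 = $30.00
Penalty, months 4–9: 6 × 3.25% × $800.00 = $156.00
Interest: $800.00 × ((1 + 0.006)^9 − 1) = $800.00 × 0.0553143… = $44.2514…
Penalties + interest = $186.0000 + $44.2514… = $230.25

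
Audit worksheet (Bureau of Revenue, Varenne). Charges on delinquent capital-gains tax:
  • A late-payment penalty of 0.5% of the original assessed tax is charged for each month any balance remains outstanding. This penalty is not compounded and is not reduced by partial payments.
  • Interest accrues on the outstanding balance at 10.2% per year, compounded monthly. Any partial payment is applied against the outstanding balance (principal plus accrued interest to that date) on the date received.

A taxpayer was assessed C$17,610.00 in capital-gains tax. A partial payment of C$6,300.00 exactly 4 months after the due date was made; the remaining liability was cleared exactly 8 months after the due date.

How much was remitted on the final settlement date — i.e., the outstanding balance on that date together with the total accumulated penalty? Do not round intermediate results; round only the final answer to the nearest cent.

Monthly rate = 10.2% ÷ 12 = 0.85%
Balance at month 4: C$17,610.0000 × (1 + 0.0085)^4 = C$18,216.4173…
After C$6,300.00 payment: C$18,216.4173… − C$6,300.00 = C$11,916.4173…
Balance at month 8: C$11,916.4173… × (1 + 0.0085)^4 = C$12,326.7706…
Penalty: 8 × 0.5% × C$17,610.00 = C$704.40
Final settlement = outstanding balance + penalty = C$12,326.7706… + C$704.40 = C$13,031.17

C$13,031.17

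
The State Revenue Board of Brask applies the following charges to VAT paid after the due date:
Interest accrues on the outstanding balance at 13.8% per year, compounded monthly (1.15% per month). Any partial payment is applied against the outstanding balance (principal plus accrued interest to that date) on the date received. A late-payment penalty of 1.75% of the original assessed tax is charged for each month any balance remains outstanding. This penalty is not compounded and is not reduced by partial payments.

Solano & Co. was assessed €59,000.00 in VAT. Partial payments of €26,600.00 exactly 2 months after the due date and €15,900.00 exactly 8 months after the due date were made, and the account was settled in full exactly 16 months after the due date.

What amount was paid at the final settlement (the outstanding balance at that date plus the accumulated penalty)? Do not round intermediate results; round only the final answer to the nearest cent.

Balance at month 2: €59,000.0000 × (1 + 0.0115)^2 = €60,364.8028…
After €26,600.00 payment: €60,364.8028… − €26,600.00 = €33,764.8028…
Balance at month 8: €33,764.8028… × (1 + 0.0115)^6 = €36,162.5910…
After €15,900.00 payment: €36,162.5910… − €15,900.00 = €20,262.5910…
Balance at month 16: €20,262.5910… × (1 + 0.0115)^8 = €22,203.5325…
Penalty: 16 × 1.75% × €59,000.00 = €16,520.00
Final settlement = outstanding balance + penalty = €22,203.5325… + €16,520.00 = €38,723.53

€38,723.53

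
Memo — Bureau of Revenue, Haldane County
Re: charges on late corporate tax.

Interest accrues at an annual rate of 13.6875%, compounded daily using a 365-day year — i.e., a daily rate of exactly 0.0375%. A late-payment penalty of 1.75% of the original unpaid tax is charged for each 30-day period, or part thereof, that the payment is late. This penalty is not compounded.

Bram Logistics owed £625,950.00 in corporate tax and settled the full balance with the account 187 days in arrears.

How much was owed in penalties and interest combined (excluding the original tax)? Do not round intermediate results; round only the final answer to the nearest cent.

Penalty periods: ⌈187/30⌉ = 7; penalty = 7 × 1.75% × £625,950.00 = £76,678.88…
Interest: £625,950.00 × ((1 + 0.000375)^187 − 1) = £625,950.00 × 0.07262815… = £45,461.5925…
Penalties + interest = £76,678.8750 + £45,461.5925… = £122,140.47

£122,140.47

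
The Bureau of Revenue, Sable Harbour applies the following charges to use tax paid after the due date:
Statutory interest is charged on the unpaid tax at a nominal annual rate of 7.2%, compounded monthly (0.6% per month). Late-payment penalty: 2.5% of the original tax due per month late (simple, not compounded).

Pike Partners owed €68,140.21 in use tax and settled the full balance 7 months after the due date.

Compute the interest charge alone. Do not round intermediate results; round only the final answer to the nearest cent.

€2,913.92

Interest: €68,140.21 × ((1 + 0.006)^7 − 1) = €68,140.21 × 0.0427636… = €2,913.9211…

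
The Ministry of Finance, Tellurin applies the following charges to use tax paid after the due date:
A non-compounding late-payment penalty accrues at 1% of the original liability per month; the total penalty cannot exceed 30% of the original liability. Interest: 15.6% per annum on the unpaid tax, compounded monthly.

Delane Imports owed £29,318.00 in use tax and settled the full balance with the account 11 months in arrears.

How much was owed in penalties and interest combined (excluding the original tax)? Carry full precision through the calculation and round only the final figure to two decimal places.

£7,700.87

Penalty: 11 × 1% × £29,318.00 = £3,224.98 (below the 30% cap of £8,795.40)
Interest (15.6%/yr ÷ 12 = 1.3%/month): £29,318.00 × ((1 + 0.013)^11 − 1) = £4,475.8942…
Penalties + interest = £3,224.9800 + £4,475.8942… = £7,700.87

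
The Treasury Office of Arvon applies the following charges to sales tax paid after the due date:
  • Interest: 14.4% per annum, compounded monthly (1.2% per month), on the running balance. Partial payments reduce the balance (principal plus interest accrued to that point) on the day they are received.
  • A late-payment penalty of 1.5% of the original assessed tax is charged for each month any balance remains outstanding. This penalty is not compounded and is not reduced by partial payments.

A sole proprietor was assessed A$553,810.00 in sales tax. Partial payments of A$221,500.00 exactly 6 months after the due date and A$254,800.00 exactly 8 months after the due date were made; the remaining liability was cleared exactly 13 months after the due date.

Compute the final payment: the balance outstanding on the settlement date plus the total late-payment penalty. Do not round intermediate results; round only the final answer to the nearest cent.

Balance at month 6: A$553,810.0000 × (1 + 0.012)^6 = A$594,899.8624…
After A$221,500.00 payment: A$594,899.8624… − A$221,500.00 = A$373,399.8624…
Balance at month 8: A$373,399.8624… × (1 + 0.012)^2 = A$382,415.2286…
After A$254,800.00 payment: A$382,415.2286… − A$254,800.00 = A$127,615.2286…
Balance at month 13: A$127,615.2286… × (1 + 0.012)^5 = A$135,458.1267…
Penalty: 13 × 1.5% × A$553,810.00 = A$107,992.95
Final settlement = outstanding balance + penalty = A$135,458.1267… + A$107,992.95 = A$243,451.08

A$243,451.08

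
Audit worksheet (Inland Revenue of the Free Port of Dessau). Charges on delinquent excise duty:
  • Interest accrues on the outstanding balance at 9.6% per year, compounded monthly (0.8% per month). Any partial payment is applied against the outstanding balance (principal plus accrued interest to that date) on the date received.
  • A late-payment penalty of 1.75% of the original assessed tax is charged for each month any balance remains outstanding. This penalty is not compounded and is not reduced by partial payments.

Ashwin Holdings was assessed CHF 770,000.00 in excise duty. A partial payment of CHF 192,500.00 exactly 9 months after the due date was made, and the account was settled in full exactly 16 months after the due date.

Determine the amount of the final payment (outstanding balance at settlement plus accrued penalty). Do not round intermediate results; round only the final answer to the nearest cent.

CHF 886,758.03

Balance at month 9: CHF 770,000.0000 × (1 + 0.008)^9 = CHF 827,247.5968…
After CHF 192,500.00 payment: CHF 827,247.5968… − CHF 192,500.00 = CHF 634,747.5968…
Balance at month 16: CHF 634,747.5968… × (1 + 0.008)^7 = CHF 671,158.0291…
Penalty: 16 × 1.75% × CHF 770,000.00 = CHF 215,600.00
Final settlement = outstanding balance + penalty = CHF 671,158.0291… + CHF 215,600.00 = CHF 886,758.03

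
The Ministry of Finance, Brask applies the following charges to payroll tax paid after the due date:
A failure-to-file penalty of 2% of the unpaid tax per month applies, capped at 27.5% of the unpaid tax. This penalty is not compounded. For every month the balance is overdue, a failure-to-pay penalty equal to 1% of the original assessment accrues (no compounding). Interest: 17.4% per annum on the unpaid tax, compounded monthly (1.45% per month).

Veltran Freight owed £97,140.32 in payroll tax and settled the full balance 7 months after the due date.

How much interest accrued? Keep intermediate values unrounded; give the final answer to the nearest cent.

£10,299.16

Interest: £97,140.32 × ((1 + 0.0145)^7 − 1) = £97,140.32 × 0.1060235… = £10,299.1579…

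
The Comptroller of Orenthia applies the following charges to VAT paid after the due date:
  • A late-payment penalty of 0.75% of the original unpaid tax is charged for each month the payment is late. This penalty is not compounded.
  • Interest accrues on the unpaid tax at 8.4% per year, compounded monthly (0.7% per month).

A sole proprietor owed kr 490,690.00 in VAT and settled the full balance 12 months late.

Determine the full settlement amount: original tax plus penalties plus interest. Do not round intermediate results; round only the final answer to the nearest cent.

Late-payment penalty = 0.75% × kr 490,690.00 × 12 mo = kr 44,162.10
Interest: kr 490,690.00 × ((1 + 0.007)^12 − 1) = kr 490,690.00 × 0.0873107… = kr 42,842.4687…
Total = kr 490,690.00 + kr 44,162.1000 + kr 42,842.4687… = kr 577,694.57

kr 577,694.57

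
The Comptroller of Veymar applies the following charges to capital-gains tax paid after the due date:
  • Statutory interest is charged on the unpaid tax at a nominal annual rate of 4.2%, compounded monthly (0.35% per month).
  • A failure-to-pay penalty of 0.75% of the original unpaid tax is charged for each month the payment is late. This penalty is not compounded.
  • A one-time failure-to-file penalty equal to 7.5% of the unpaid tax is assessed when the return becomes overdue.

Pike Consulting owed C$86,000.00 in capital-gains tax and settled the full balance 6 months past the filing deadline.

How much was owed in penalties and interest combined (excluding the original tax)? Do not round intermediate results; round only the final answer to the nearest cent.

C$12,141.88

Failure-to-file penalty: 7.5% × C$86,000.00 = C$6,450.00
Failure-to-pay penalty = 0.75% × C$86,000.00 × 6 mo = C$3,870.00
Interest: C$86,000.00 × ((1 + 0.0035)^6 − 1) = C$86,000.00 × 0.0211846… = C$1,821.8764…
Penalties + interest = C$10,320.0000 + C$1,821.8764… = C$12,141.88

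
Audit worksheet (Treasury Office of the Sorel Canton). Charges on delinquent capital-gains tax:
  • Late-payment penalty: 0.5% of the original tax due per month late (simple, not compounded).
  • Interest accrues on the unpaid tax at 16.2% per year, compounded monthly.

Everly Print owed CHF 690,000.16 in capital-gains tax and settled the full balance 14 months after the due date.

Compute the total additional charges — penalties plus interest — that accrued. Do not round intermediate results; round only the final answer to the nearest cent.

Late-payment penalty: 14 × 0.5% × CHF 690,000.16 = CHF 48,300.01…
Interest (16.2%/yr ÷ 12 = 1.35%/month): CHF 690,000.16 × ((1 + 0.0135)^14 − 1) = CHF 142,495.0318…
Penalties + interest = CHF 48,300.0112 + CHF 142,495.0318… = CHF 190,795.04

CHF 190,795.04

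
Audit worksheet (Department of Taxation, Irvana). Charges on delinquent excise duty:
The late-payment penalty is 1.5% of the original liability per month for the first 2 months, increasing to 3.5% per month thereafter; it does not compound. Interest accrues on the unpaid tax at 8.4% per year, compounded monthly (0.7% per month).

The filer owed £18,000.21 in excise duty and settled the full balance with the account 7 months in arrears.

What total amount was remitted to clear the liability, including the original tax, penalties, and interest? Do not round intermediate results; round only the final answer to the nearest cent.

£22,591.00

Penalty, months 1–2: 2 × 1.5% × £18,000.21 = £540.01…
Penalty, months 3–7: 5 × 3.5% × £18,000.21 = £3,150.04…
Interest: £18,000.21 × ((1 + 0.007)^7 − 1) = £18,000.21 × 0.0500411… = £900.7501…
Total = £18,000.21 + £3,690.0431… + £900.7501… = £22,591.00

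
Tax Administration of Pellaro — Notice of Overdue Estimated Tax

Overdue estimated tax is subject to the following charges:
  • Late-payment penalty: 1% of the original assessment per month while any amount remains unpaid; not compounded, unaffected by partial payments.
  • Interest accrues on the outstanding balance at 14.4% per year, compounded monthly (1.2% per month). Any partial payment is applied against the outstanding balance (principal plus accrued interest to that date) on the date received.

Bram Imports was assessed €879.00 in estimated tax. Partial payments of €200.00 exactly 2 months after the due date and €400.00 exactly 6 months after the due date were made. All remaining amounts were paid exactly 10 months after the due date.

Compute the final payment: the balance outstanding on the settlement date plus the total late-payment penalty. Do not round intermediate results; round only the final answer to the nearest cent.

Balance at month 2: €879.0000 × (1 + 0.012)^2 = €900.2226…
After €200.00 payment: €900.2226… − €200.00 = €700.2226…
Balance at month 6: €700.2226… × (1 + 0.012)^4 = €734.4431…
After €400.00 payment: €734.4431… − €400.00 = €334.4431…
Balance at month 10: €334.4431… × (1 + 0.012)^4 = €350.7877…
Penalty: 10 × 1% × €879.00 = €87.90
Final settlement = outstanding balance + penalty = €350.7877… + €87.90 = €438.69

€438.69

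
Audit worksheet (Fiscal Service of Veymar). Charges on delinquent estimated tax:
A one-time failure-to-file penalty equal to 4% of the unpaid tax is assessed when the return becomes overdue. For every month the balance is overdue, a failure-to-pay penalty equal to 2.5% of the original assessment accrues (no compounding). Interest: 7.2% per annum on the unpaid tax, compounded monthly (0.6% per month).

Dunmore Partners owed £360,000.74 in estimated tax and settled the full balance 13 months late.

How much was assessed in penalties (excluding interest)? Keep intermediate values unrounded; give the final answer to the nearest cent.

Failure-to-file penalty: 4% × £360,000.74 = £14,400.03…
Failure-to-pay penalty = 2.5% × £360,000.74 × 13 mo = £117,000.24…
Total penalty = £14,400.03… + £117,000.24… = £131,400.27

£131,400.27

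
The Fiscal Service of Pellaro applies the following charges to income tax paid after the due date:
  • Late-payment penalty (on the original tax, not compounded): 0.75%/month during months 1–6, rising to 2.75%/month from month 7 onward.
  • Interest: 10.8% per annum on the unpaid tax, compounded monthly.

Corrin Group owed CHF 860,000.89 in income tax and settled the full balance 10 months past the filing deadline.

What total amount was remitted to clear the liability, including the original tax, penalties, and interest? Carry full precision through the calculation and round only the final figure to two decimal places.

CHF 1,073,912.24

Penalty, months 1–6: 6 × 0.75% × CHF 860,000.89 = CHF 38,700.04…
Penalty, months 7–10: 4 × 2.75% × CHF 860,000.89 = CHF 94,600.10…
Interest (10.8%/yr ÷ 12 = 0.9%/month): CHF 860,000.89 × ((1 + 0.009)^10 − 1) = CHF 80,611.2140…
Total = CHF 860,000.89 + CHF 133,300.1380… + CHF 80,611.2140… = CHF 1,073,912.24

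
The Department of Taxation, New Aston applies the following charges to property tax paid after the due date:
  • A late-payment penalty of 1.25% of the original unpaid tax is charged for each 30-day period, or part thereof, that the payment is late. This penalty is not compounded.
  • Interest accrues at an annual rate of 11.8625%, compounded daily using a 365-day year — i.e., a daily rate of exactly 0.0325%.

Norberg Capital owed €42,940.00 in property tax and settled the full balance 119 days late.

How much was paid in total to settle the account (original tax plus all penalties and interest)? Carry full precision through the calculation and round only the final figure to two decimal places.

Penalty periods: ⌈119/30⌉ = 4; penalty = 4 × 1.25% × €42,940.00 = €2,147.00
Interest: €42,940.00 × ((1 + 0.000325)^119 − 1) = €42,940.00 × 0.03942608… = €1,692.9560…
Total = €42,940.00 + €2,147.0000 + €1,692.9560… = €46,779.96

€46,779.96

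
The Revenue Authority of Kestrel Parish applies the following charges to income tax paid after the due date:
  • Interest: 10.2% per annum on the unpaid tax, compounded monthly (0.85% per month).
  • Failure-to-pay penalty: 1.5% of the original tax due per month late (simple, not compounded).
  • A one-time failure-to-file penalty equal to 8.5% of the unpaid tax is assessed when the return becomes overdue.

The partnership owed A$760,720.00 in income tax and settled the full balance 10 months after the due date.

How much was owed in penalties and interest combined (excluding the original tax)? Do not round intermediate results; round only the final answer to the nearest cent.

Failure-to-file penalty: 8.5% × A$760,720.00 = A$64,661.20
Failure-to-pay penalty: 10 × 1.5% × A$760,720.00 = A$114,108.00
Interest: A$760,720.00 × ((1 + 0.0085)^10 − 1) = A$760,720.00 × 0.0883261… = A$67,191.3946…
Penalties + interest = A$178,769.2000 + A$67,191.3946… = A$245,960.59

A$245,960.59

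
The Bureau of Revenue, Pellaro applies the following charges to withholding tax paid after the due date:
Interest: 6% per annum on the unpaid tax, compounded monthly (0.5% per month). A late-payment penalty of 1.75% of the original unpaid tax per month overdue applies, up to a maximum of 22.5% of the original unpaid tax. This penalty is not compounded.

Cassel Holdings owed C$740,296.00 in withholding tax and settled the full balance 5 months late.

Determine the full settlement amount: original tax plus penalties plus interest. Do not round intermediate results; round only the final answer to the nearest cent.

Penalty: 5 × 1.75% × C$740,296.00 = C$64,775.90 (below the 22.5% cap of C$166,566.60)
Interest: C$740,296.00 × ((1 + 0.005)^5 − 1) = C$740,296.00 × 0.0252513… = C$18,693.4017…
Total = C$740,296.00 + C$64,775.9000 + C$18,693.4017… = C$823,765.30

C$823,765.30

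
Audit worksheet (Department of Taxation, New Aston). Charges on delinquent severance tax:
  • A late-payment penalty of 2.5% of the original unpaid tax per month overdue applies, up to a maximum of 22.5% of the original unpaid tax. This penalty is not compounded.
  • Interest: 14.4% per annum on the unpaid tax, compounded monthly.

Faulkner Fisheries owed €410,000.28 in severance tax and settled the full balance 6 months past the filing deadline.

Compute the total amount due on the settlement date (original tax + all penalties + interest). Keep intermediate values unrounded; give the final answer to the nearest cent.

€501,920.24

Penalty: 6 × 2.5% × €410,000.28 = €61,500.04… (below the 22.5% cap of €92,250.06…)
Interest (14.4%/yr ÷ 12 = 1.2%/month): €410,000.28 × ((1 + 0.012)^6 − 1) = €30,419.9185…
Total = €410,000.28 + €61,500.0420 + €30,419.9185… = €501,920.24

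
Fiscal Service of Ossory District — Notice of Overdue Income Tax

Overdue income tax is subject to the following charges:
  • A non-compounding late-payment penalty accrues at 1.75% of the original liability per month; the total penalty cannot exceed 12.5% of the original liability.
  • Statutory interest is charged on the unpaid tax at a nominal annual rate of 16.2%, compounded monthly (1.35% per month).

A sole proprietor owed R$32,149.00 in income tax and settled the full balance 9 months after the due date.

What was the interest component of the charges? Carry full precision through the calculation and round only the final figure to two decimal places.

R$4,123.81

Interest: R$32,149.00 × ((1 + 0.0135)^9 − 1) = R$32,149.00 × 0.1282719… = R$4,123.8138…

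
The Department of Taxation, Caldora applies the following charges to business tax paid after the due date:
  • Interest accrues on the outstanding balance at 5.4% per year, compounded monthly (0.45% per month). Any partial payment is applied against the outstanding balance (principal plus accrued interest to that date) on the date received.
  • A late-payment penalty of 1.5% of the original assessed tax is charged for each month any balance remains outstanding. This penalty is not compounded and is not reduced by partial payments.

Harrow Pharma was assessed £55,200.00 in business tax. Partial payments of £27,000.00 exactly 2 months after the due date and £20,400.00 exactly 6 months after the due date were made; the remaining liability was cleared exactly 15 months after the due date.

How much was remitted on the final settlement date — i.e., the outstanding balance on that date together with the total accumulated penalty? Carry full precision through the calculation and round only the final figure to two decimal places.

£21,601.60

Balance at month 2: £55,200.0000 × (1 + 0.0045)^2 = £55,697.9178
After £27,000.00 payment: £55,697.9178 − £27,000.00 = £28,697.9178
Balance at month 6: £28,697.9178 × (1 + 0.0045)^4 = £29,217.9776…
After £20,400.00 payment: £29,217.9776… − £20,400.00 = £8,817.9776…
Balance at month 15: £8,817.9776… × (1 + 0.0045)^9 = £9,181.6019…
Penalty: 15 × 1.5% × £55,200.00 = £12,420.00
Final settlement = outstanding balance + penalty = £9,181.6019… + £12,420.00 = £21,601.60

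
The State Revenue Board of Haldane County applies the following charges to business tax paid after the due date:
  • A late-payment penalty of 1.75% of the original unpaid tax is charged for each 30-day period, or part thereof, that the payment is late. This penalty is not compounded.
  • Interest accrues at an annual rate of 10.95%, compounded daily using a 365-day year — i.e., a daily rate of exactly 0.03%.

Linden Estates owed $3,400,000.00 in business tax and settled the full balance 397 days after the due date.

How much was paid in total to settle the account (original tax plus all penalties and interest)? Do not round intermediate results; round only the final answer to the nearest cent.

$4,662,972.30

Penalty periods: ⌈397/30⌉ = 14; penalty = 14 × 1.75% × $3,400,000.00 = $833,000.00
Interest: $3,400,000.00 × ((1 + 0.0003)^397 − 1) = $3,400,000.00 × 0.12646244… = $429,972.2977…
Total = $3,400,000.00 + $833,000.0000 + $429,972.2977… = $4,662,972.30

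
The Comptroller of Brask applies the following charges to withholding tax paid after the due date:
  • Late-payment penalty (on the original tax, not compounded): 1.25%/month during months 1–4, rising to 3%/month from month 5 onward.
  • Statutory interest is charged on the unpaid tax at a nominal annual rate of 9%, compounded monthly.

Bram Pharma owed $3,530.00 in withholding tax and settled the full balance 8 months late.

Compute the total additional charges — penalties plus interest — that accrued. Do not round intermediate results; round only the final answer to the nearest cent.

Penalty, months 1–4: 4 × 1.25% × $3,530.00 = $176.50
Penalty, months 5–8: 4 × 3% × $3,530.00 = $423.60
Interest (9%/yr ÷ 12 = 0.75%/month): $3,530.00 × ((1 + 0.0075)^8 − 1) = $217.4439…
Penalties + interest = $600.1000 + $217.4439… = $817.54

$817.54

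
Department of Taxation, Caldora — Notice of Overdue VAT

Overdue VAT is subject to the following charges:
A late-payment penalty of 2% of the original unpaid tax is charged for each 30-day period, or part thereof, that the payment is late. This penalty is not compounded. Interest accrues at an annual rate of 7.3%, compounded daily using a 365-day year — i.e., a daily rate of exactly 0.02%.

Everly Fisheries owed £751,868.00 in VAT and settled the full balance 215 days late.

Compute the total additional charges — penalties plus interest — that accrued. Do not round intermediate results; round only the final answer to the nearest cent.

£153,331.00

Penalty periods: ⌈215/30⌉ = 8; penalty = 8 × 2% × £751,868.00 = £120,298.88
Interest: £751,868.00 × ((1 + 0.0002)^215 − 1) = £751,868.00 × 0.04393341… = £33,032.1225…
Penalties + interest = £120,298.8800 + £33,032.1225… = £153,331.00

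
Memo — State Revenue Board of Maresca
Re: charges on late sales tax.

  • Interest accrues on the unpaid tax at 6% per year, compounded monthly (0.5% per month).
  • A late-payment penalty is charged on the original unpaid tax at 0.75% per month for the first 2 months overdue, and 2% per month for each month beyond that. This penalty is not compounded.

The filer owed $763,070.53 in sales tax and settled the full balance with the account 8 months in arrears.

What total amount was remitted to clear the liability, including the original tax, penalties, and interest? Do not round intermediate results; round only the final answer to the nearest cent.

Penalty, months 1–2: 2 × 0.75% × $763,070.53 = $11,446.06…
Penalty, months 3–8: 6 × 2% × $763,070.53 = $91,568.46…
Interest: $763,070.53 × ((1 + 0.005)^8 − 1) = $763,070.53 × 0.0407070… = $31,062.3456…
Total = $763,070.53 + $103,014.5216… + $31,062.3456… = $897,147.40

$897,147.40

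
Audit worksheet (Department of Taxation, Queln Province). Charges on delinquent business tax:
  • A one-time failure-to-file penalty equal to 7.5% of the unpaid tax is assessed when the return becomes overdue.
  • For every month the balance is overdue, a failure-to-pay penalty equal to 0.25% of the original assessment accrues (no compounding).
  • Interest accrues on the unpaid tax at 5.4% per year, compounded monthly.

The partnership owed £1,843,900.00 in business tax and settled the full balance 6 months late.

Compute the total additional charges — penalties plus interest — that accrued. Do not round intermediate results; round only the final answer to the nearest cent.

£216,299.76

Failure-to-file penalty: 7.5% × £1,843,900.00 = £138,292.50
Failure-to-pay penalty: 6 × 0.25% × £1,843,900.00 = £27,658.50
Interest (5.4%/yr ÷ 12 = 0.45%/month): £1,843,900.00 × ((1 + 0.0045)^6 − 1) = £50,348.7565…
Penalties + interest = £165,951.0000 + £50,348.7565… = £216,299.76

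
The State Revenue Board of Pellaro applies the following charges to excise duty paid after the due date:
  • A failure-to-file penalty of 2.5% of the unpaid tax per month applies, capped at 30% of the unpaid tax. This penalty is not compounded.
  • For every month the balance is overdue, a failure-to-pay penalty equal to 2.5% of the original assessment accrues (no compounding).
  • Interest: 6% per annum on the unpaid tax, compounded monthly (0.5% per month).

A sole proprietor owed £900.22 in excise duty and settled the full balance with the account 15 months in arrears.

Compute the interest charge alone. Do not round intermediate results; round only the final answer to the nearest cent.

£69.93

Interest: £900.22 × ((1 + 0.005)^15 − 1) = £900.22 × 0.0776827… = £69.9316…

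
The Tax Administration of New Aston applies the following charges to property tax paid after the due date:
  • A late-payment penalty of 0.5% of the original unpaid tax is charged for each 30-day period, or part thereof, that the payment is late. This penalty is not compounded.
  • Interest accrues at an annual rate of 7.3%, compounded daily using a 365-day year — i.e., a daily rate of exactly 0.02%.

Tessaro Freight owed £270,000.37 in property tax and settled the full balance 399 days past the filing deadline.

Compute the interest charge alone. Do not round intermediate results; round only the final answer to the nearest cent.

£22,426.71

Interest: £270,000.37 × ((1 + 0.0002)^399 − 1) = £270,000.37 × 0.08306179… = £22,426.7141…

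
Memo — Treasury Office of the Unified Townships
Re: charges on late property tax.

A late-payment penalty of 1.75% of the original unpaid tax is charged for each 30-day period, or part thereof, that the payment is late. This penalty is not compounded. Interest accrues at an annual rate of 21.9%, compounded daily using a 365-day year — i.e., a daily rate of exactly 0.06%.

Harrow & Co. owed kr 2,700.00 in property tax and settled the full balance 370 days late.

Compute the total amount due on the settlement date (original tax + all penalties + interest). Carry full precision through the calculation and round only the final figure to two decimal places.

Penalty periods: ⌈370/30⌉ = 13; penalty = 13 × 1.75% × kr 2,700.00 = kr 614.25
Interest: kr 2,700.00 × ((1 + 0.0006)^370 − 1) = kr 2,700.00 × 0.24848826… = kr 670.9183…
Total = kr 2,700.00 + kr 614.2500 + kr 670.9183… = kr 3,985.17

kr 3,985.17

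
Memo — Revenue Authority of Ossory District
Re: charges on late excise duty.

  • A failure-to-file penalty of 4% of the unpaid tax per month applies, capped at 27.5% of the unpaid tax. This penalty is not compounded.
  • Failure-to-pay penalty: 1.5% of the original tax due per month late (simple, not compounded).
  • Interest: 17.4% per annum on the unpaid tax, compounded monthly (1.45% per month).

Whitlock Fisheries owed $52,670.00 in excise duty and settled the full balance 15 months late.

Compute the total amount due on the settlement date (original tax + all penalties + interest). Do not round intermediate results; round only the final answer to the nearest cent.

$91,699.82

Failure-to-file: 15 × 4% × $52,670.00 = $31,602.00, capped at 27.5% × $52,670.00 = $14,484.25
Failure-to-pay penalty = 1.5% × $52,670.00 × 15 mo = $11,850.75
Interest: $52,670.00 × ((1 + 0.0145)^15 − 1) = $52,670.00 × 0.2410257… = $12,694.8229…
Total = $52,670.00 + $26,335.0000 + $12,694.8229… = $91,699.82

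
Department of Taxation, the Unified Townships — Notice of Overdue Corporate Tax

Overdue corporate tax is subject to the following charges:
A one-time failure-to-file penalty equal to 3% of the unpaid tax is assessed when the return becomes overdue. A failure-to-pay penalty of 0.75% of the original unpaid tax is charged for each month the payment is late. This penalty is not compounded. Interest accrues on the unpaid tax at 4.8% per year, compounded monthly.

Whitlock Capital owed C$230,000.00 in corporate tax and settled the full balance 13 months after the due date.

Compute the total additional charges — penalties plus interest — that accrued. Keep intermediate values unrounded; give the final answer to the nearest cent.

Failure-to-file penalty: 3% × C$230,000.00 = C$6,900.00
Failure-to-pay penalty = 0.75% × C$230,000.00 × 13 mo = C$22,425.00
Interest (4.8%/yr ÷ 12 = 0.4%/month): C$230,000.00 × ((1 + 0.004)^13 − 1) = C$12,251.2923…
Penalties + interest = C$29,325.0000 + C$12,251.2923… = C$41,576.29

C$41,576.29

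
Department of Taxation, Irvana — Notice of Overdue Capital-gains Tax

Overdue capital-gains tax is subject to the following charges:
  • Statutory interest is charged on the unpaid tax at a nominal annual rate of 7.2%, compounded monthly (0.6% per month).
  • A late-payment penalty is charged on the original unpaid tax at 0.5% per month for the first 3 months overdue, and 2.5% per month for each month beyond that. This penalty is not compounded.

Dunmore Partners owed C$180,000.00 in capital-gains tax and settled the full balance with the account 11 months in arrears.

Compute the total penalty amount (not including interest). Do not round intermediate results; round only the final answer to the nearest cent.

C$38,700.00

Penalty, months 1–3: 3 × 0.5% × C$180,000.00 = C$2,700.00
Penalty, months 4–11: 8 × 2.5% × C$180,000.00 = C$36,000.00
Total penalty = C$2,700.00 + C$36,000.00 = C$38,700.00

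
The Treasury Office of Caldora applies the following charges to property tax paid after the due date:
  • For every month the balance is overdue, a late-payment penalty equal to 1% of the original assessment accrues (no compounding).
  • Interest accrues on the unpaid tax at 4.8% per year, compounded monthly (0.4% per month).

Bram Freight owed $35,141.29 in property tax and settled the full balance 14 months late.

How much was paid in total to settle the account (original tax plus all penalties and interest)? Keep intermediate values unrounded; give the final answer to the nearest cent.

Late-payment penalty = 1% × $35,141.29 × 14 mo = $4,919.78…
Interest: $35,141.29 × ((1 + 0.004)^14 − 1) = $35,141.29 × 0.0574796… = $2,019.9057…
Total = $35,141.29 + $4,919.7806 + $2,019.9057… = $42,080.98

$42,080.98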